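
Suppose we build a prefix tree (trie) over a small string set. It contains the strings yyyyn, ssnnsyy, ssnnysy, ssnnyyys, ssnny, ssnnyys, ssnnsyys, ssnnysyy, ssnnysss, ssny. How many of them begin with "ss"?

9

Walk to "ss"; the words in its subtree are exactly those with that prefix.
Matches: "ssnnsyy", "ssnnsyys", "ssnny", "ssnnysss", "ssnnysy", "ssnnysyy", "ssnnyys", "ssnnyyys", "ssny"
Count: 9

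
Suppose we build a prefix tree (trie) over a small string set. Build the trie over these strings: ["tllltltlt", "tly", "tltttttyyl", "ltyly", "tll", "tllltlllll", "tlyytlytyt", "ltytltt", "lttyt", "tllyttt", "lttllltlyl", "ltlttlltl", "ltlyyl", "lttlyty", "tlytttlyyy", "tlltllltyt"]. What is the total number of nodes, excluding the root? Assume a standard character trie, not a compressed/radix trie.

79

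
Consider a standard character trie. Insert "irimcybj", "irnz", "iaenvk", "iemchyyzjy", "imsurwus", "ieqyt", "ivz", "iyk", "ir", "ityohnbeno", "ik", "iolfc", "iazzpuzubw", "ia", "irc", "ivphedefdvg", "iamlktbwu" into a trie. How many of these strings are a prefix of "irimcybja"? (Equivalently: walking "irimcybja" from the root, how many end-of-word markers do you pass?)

Walk "irimcybja" from the root; an end-of-word marker is hit whenever a stored word is a prefix of "irimcybja".
Prefixes of the query that are stored words: "ir", "irimcybj"
Count: 2

2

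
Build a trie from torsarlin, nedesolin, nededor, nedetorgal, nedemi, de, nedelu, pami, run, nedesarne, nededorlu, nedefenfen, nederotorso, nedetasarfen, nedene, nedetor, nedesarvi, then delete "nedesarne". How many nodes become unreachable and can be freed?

2

A node on "nedesarne"'s path can go only if nothing else ends at it or branches off below it.
The suffix "ne" (2 nodes) is used only by "nedesarne"; the node for "nedesar" still has the child "v", so pruning stops there.
Nodes removed: 2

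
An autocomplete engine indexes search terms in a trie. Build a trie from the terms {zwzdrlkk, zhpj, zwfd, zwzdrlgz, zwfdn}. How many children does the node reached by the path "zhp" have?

1

Walk "zhp" from the root, arriving at one node.
Characters that immediately follow "zhp" among the stored strings: {j}.
That node has 1 child edge.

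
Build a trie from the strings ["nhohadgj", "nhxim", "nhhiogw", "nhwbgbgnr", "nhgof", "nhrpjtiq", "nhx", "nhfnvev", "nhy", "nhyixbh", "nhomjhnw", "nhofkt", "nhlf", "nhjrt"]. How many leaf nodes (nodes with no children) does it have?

12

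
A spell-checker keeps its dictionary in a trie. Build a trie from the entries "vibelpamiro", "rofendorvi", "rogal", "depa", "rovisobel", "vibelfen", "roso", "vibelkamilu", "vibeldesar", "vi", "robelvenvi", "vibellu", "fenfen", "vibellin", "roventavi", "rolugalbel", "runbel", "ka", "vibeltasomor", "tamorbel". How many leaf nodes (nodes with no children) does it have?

19

Leaves are exactly the stored words that no other stored word extends.
Those words: "depa", "fenfen", "ka", "robelvenvi", "rofendorvi", "rogal", "rolugalbel", "roso", "roventavi", "rovisobel", "runbel", "tamorbel", "vibeldesar", "vibelfen", "vibelkamilu", "vibellin", "vibellu", "vibelpamiro", "vibeltasomor"
Leaf count: 19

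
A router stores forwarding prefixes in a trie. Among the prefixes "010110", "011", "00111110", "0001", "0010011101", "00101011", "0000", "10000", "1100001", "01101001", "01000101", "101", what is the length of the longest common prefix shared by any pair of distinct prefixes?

Look for the deepest trie node that still has at least two words in its subtree.
e.g. "0010011101" and "00101011" share the prefix "0010" of length 4; no pair shares a longer one.
Longest shared-prefix length: 4

4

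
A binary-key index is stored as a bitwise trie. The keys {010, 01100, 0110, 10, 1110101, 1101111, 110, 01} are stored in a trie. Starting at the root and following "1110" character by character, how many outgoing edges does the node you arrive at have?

1

Walk "1110" from the root, arriving at one node.
Distinct next characters after "1110": 1.
That node has 1 child edge.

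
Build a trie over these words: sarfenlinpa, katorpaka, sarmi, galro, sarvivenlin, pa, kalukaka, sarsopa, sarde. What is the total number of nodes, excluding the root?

49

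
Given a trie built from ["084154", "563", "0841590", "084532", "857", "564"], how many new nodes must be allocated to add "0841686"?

The longest prefix of "0841686" already in the trie is "0841" (length 4).
Each of the 3 remaining characters creates one node.

3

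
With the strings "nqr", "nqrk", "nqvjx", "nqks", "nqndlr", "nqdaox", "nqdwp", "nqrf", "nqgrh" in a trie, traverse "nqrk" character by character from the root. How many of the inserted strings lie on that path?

Check each prefix of "nqrk" against the stored set — each match is an end-marker on the path.
Prefixes of the query that are stored words: "nqr", "nqrk"
Count: 2

2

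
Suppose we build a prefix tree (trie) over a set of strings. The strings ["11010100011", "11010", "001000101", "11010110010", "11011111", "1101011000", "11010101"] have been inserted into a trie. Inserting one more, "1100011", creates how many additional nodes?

4

"110" is already a path in the trie; the remaining "0011" must be added.
New nodes needed: |"1100011"| − 3 = 7 − 3 = 4.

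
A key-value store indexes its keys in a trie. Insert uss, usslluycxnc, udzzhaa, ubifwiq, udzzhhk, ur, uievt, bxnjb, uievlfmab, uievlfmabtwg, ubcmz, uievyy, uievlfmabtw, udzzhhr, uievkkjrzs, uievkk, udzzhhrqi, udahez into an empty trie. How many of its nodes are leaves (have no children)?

A leaf is a node with no children — equivalently, the end of a word that is not a proper prefix of any other stored word.
Those words: "bxnjb", "ubcmz", "ubifwiq", "udahez", "udzzhaa", "udzzhhk", "udzzhhrqi", "uievkkjrzs", "uievlfmabtwg", "uievt", "uievyy", "ur", "usslluycxnc"
Leaf count: 13

13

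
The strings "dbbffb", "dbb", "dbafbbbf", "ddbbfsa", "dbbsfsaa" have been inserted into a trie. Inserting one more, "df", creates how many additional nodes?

1

The longest prefix of "df" already in the trie is "d" (length 1).
Each of the 1 remaining characters creates one node.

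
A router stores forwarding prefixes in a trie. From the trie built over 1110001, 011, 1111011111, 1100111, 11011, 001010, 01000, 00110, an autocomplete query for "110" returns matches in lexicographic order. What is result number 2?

11011

Words with prefix "110", in lexicographic order: "1100111", "11011"
The 2nd is 11011.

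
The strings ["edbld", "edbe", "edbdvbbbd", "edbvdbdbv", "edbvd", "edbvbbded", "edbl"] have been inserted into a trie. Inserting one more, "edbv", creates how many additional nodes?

Every character of "edbv" already lies on an existing path (it is a prefix of some stored word).
No new nodes are needed: 0.

0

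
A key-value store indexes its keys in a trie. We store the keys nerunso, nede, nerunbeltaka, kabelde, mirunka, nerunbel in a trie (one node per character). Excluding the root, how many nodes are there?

30

Count nodes per top-level branch (shared prefixes stored once):
  'k'-branch (kabelde): 7 nodes
  'm'-branch (mirunka): 7 nodes
  'n'-branch (nede, nerunbel, nerunbeltaka, nerunso): 16 nodes
Sum: 30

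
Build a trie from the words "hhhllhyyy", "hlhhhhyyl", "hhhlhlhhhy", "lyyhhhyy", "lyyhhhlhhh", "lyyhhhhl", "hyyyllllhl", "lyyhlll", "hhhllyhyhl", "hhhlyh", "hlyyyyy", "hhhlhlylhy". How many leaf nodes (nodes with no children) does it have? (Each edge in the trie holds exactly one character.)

Leaves are exactly the stored words that no other stored word extends.
Those words: "hhhlhlhhhy", "hhhlhlylhy", "hhhllhyyy", "hhhllyhyhl", "hhhlyh", "hlhhhhyyl", "hlyyyyy", "hyyyllllhl", "lyyhhhhl", "lyyhhhlhhh", "lyyhhhyy", "lyyhlll"
Leaf count: 12

12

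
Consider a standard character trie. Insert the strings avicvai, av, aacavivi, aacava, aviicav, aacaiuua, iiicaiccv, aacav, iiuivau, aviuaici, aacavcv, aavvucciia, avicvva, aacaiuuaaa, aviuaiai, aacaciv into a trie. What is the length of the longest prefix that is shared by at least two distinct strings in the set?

8

Equivalently: take the maximum, over all pairs, of their longest common prefix length.
e.g. "aacaiuua" and "aacaiuuaaa" share the prefix "aacaiuua" of length 8; no pair shares a longer one.
Longest shared-prefix length: 8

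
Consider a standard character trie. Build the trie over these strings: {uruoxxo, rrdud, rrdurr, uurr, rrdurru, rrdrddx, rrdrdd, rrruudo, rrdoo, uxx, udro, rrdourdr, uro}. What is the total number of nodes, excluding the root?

39

For each word, the new-node count is its length minus the longest prefix already in the trie:
  "uruoxxo" → 7 new (u, r, u, o, x, x, o)
  "rrdud" → 5 new (r, r, d, u, d)
  "rrdurr" → prefix "rrdu" already present; 2 new (r, r)
  "uurr" → prefix "u" already present; 3 new (u, r, r)
  "rrdurru" → prefix "rrdurr" already present; 1 new (u)
  "rrdrddx" → prefix "rrd" already present; 4 new (r, d, d, x)
  "rrdrdd" → prefix "rrdrdd" already present; 0 new (none)
  "rrruudo" → prefix "rr" already present; 5 new (r, u, u, d, o)
  "rrdoo" → prefix "rrd" already present; 2 new (o, o)
  "uxx" → prefix "u" already present; 2 new (x, x)
  "udro" → prefix "u" already present; 3 new (d, r, o)
  "rrdourdr" → prefix "rrdo" already present; 4 new (u, r, d, r)
  "uro" → prefix "ur" already present; 1 new (o)
Total nodes = 7 + 5 + 2 + 3 + 1 + 4 + 0 + 5 + 2 + 2 + 3 + 4 + 1 = 39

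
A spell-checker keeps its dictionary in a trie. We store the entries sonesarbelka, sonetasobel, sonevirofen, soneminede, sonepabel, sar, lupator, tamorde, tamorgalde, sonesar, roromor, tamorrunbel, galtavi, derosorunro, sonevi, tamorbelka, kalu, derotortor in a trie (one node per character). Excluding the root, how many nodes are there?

Count nodes per top-level branch (shared prefixes stored once):
  'd'-branch (derosorunro, derotortor): 17 nodes
  'g'-branch (galtavi): 7 nodes
  'k'-branch (kalu): 4 nodes
  'l'-branch (lupator): 7 nodes
  'r'-branch (roromor): 7 nodes
  's'-branch (sar, soneminede, sonepabel, sonesar, sonesarbelka, sonetasobel, sonevi, sonevirofen): 39 nodes
  't'-branch (tamorbelka, tamorde, tamorgalde, tamorrunbel): 23 nodes
Sum: 104

104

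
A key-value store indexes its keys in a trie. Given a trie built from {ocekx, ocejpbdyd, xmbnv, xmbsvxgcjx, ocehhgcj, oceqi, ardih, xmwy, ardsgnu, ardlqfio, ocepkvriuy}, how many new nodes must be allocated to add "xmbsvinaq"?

4

Walking "xmbsvinaq" from the root, the first 5 characters ("xmbsv") follow existing edges; "i" is the first miss.
So 9 − 5 = 4 new nodes.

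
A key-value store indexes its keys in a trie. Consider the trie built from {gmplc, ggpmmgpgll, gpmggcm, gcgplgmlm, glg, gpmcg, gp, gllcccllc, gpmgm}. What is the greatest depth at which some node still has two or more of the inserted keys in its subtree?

4

Look for the deepest trie node that still has at least two words in its subtree.
"gpmggcm" and "gpmgm" agree on "gpmg" (4 characters) before diverging; nothing deeper is shared.
Longest shared-prefix length: 4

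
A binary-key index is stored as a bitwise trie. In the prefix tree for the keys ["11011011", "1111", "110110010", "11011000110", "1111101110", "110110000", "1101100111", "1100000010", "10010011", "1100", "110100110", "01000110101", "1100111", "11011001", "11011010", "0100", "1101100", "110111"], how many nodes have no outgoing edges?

13

Leaves are exactly the stored words that no other stored word extends.
Those words: "01000110101", "10010011", "1100000010", "1100111", "110100110", "110110000", "11011000110", "110110010", "1101100111", "11011010", "11011011", "110111", "1111101110"
Leaf count: 13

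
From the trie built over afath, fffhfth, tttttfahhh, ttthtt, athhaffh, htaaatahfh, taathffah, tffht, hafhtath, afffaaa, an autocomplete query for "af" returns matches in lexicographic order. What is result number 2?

Filter for "af…" and sort: "afath", "afffaaa"
Position 2: afffaaa

afffaaa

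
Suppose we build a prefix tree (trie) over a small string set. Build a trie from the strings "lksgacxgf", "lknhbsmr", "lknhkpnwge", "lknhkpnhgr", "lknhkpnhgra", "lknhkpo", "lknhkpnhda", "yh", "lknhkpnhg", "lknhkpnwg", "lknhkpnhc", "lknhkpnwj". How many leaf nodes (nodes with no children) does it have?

9

Leaves are exactly the stored words that no other stored word extends.
Those words: "lknhbsmr", "lknhkpnhc", "lknhkpnhda", "lknhkpnhgra", "lknhkpnwge", "lknhkpnwj", "lknhkpo", "lksgacxgf", "yh"
Leaf count: 9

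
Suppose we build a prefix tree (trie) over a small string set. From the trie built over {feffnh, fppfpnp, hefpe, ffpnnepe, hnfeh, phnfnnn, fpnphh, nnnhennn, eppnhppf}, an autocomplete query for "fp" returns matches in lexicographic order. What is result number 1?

fpnphh

DFS of the "fp" subtree visits, in order: "fpnphh", "fppfpnp"
The 1st is fpnphh.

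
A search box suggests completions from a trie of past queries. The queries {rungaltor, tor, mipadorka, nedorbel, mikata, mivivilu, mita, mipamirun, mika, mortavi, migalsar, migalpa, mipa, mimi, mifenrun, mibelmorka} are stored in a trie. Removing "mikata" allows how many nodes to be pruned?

2

A node on "mikata"'s path can go only if nothing else ends at it or branches off below it.
The suffix "ta" (2 nodes) is used only by "mikata"; "mika" is itself a stored word, so pruning stops there.
Nodes removed: 2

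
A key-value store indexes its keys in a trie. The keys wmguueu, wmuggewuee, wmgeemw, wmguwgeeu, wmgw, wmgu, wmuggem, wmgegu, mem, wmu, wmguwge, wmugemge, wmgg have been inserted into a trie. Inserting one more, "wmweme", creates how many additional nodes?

4

Walking "wmweme" from the root, the first 2 characters ("wm") follow existing edges; "w" is the first miss.
Each of the 4 remaining characters creates one node.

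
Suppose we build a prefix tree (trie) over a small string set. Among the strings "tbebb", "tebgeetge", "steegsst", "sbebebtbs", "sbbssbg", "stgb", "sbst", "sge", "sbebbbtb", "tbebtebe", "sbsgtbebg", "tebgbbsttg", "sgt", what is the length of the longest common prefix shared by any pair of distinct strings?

4

The deepest shared node is where two words last agree before diverging.
"sbebbbtb" and "sbebebtbs" agree on "sbeb" (4 characters) before diverging; nothing deeper is shared.
Longest shared-prefix length: 4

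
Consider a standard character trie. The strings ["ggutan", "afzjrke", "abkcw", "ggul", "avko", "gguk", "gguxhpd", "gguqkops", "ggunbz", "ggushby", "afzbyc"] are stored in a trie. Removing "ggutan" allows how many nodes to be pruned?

3

After clearing the end-marker at "ggutan", prune upward until reaching a node still needed by another word.
The suffix "tan" (3 nodes) is used only by "ggutan"; the node for "ggu" still has the child "l", so pruning stops there.
Nodes removed: 3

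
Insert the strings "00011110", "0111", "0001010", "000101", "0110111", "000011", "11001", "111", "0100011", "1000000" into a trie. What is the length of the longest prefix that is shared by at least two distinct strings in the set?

Equivalently: take the maximum, over all pairs, of their longest common prefix length.
e.g. "000101" and "0001010" share the prefix "000101" of length 6; no pair shares a longer one.
Longest shared-prefix length: 6

6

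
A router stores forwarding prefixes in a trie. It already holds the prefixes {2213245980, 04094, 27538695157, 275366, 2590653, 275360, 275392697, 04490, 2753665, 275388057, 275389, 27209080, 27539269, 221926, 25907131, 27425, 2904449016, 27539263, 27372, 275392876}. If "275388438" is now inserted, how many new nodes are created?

3

The longest prefix of "275388438" already in the trie is "275388" (length 6).
New nodes needed: |"275388438"| − 6 = 9 − 6 = 3.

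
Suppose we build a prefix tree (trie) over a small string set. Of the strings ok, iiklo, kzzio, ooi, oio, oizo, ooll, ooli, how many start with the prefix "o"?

Traverse to the node for "o", then collect every word in that subtree.
Words under "o": oio, oizo, ok, ooi, ooli, ooll
Count: 6

6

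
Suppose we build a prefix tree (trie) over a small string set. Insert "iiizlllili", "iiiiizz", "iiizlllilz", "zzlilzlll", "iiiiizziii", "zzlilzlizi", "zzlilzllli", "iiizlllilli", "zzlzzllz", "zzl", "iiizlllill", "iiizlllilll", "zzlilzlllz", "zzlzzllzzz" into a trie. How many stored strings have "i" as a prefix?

7

Filter for entries beginning with "i":
Matches: "iiiiizz", "iiiiizziii", "iiizlllili", "iiizlllill", "iiizlllilli", "iiizlllilll", "iiizlllilz"
Count: 7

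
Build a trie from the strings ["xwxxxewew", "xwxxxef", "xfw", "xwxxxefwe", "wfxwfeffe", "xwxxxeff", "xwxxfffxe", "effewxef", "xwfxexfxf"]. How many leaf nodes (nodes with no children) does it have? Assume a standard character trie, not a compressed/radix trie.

Leaves are exactly the stored words that no other stored word extends.
Those words: "effewxef", "wfxwfeffe", "xfw", "xwfxexfxf", "xwxxfffxe", "xwxxxeff", "xwxxxefwe", "xwxxxewew"
Leaf count: 8

8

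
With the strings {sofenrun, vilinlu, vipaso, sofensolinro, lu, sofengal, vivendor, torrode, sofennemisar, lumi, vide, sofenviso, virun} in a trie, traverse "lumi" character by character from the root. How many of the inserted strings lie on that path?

Walk "lumi" from the root; an end-of-word marker is hit whenever a stored word is a prefix of "lumi".
Prefixes of the query that are stored words: "lu", "lumi"
Count: 2

2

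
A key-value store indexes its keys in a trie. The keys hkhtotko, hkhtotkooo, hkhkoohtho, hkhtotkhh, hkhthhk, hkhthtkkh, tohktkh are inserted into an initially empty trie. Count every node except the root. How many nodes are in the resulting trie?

33

For each word, the new-node count is its length minus the longest prefix already in the trie:
  "hkhtotko" → 8 new (h, k, h, t, o, t, k, o)
  "hkhtotkooo" → prefix "hkhtotko" already present; 2 new (o, o)
  "hkhkoohtho" → prefix "hkh" already present; 7 new (k, o, o, h, t, h, o)
  "hkhtotkhh" → prefix "hkhtotk" already present; 2 new (h, h)
  "hkhthhk" → prefix "hkht" already present; 3 new (h, h, k)
  "hkhthtkkh" → prefix "hkhth" already present; 4 new (t, k, k, h)
  "tohktkh" → 7 new (t, o, h, k, t, k, h)
Total nodes = 8 + 2 + 7 + 2 + 3 + 4 + 7 = 33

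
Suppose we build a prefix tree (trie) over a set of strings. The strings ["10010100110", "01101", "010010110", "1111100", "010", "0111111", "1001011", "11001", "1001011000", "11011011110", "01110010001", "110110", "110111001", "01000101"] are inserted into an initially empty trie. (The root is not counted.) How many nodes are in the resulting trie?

63

Count nodes per top-level branch (shared prefixes stored once):
  '0'-branch (010, 01000101, 010010110, 01101, 01110010001, 0111111): 27 nodes
  '1'-branch (10010100110, 1001011, 1001011000, 11001, 110110, 11011011110, 110111001, 1111100): 36 nodes
Sum: 63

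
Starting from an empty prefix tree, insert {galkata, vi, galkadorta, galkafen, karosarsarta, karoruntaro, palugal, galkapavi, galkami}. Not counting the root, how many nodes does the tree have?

49

Trace insertions, counting only characters that open a new branch:
  "galkata" → 7 new (g, a, l, k, a, t, a)
  "vi" → 2 new (v, i)
  "galkadorta" → prefix "galka" already present; 5 new (d, o, r, t, a)
  "galkafen" → prefix "galka" already present; 3 new (f, e, n)
  "karosarsarta" → 12 new (k, a, r, o, s, a, r, s, a, r, t, a)
  "karoruntaro" → prefix "karo" already present; 7 new (r, u, n, t, a, r, o)
  "palugal" → 7 new (p, a, l, u, g, a, l)
  "galkapavi" → prefix "galka" already present; 4 new (p, a, v, i)
  "galkami" → prefix "galka" already present; 2 new (m, i)
Total nodes = 7 + 2 + 5 + 3 + 12 + 7 + 7 + 4 + 2 = 49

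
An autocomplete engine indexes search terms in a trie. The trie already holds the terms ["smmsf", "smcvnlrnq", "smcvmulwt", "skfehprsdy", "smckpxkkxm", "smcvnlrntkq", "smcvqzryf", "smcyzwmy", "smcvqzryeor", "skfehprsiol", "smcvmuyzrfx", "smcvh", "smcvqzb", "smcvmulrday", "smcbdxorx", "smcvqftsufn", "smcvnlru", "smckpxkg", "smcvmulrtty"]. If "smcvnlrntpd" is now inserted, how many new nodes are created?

2

Walking "smcvnlrntpd" from the root, the first 9 characters ("smcvnlrnt") follow existing edges; "p" is the first miss.
New nodes needed: |"smcvnlrntpd"| − 9 = 11 − 9 = 2.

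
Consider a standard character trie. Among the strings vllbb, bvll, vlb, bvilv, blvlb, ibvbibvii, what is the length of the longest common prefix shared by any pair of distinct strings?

Look for the deepest trie node that still has at least two words in its subtree.
"bvilv" and "bvll" agree on "bv" (2 characters) before diverging; nothing deeper is shared.
Longest shared-prefix length: 2

2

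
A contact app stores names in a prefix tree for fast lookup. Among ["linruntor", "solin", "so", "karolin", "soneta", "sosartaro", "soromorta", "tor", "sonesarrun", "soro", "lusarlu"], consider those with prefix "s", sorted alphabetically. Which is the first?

so

DFS of the "s" subtree visits, in order: "so", "solin", "sonesarrun", "soneta", "soro", "soromorta", "sosartaro"
Position 1: so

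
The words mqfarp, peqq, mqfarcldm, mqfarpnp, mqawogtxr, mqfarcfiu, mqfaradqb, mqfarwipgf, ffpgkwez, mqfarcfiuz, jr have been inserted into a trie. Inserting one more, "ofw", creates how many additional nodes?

No existing word starts with "o", so every character of "ofw" needs a new node.
3 − 0 = 3 new nodes.

3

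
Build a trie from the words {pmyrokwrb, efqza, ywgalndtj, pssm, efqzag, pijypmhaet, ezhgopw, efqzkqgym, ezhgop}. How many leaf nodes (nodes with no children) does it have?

7

A leaf is a node with no children — equivalently, the end of a word that is not a proper prefix of any other stored word.
Those words: "efqzag", "efqzkqgym", "ezhgopw", "pijypmhaet", "pmyrokwrb", "pssm", "ywgalndtj"
Leaf count: 7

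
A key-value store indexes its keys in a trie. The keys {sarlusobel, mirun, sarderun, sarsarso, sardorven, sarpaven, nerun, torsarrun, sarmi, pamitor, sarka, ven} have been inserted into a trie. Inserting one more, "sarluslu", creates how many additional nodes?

The longest prefix of "sarluslu" already in the trie is "sarlus" (length 6).
So 8 − 6 = 2 new nodes.

2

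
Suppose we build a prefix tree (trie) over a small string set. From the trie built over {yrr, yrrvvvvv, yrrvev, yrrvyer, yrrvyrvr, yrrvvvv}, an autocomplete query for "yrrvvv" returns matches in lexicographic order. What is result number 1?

Filter for "yrrvvv…" and sort: "yrrvvvv", "yrrvvvvv"
The 1st is yrrvvvv.

yrrvvvv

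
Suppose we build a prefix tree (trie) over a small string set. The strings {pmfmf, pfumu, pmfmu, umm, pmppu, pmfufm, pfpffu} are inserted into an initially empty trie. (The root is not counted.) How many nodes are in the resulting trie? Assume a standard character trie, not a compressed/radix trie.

For each word, the new-node count is its length minus the longest prefix already in the trie:
  "pmfmf" → 5 new (p, m, f, m, f)
  "pfumu" → prefix "p" already present; 4 new (f, u, m, u)
  "pmfmu" → prefix "pmfm" already present; 1 new (u)
  "umm" → 3 new (u, m, m)
  "pmppu" → prefix "pm" already present; 3 new (p, p, u)
  "pmfufm" → prefix "pmf" already present; 3 new (u, f, m)
  "pfpffu" → prefix "pf" already present; 4 new (p, f, f, u)
Total nodes = 5 + 4 + 1 + 3 + 3 + 3 + 4 = 23

23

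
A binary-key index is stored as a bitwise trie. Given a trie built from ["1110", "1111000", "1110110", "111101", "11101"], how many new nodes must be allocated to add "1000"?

3

The longest prefix of "1000" already in the trie is "1" (length 1).
New nodes needed: |"1000"| − 1 = 4 − 1 = 3.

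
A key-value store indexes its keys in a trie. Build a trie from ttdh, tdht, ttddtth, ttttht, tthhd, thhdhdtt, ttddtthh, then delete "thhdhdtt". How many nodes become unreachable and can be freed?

After clearing the end-marker at "thhdhdtt", prune upward until reaching a node still needed by another word.
The suffix "hhdhdtt" (7 nodes) is used only by "thhdhdtt"; the node for "t" still has the child "t", so pruning stops there.
Nodes removed: 7

7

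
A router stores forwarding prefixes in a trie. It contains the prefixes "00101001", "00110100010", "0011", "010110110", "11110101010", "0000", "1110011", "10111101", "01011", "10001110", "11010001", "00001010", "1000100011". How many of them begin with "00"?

Filter for entries beginning with "00":
Matches: "0000", "00001010", "00101001", "0011", "00110100010"
Count: 5

5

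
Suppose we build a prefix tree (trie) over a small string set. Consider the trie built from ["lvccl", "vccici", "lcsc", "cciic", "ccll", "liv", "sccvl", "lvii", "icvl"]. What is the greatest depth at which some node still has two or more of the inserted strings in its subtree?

Equivalently: take the maximum, over all pairs, of their longest common prefix length.
"cciic" and "ccll" agree on "cc" (2 characters) before diverging; nothing deeper is shared.
Longest shared-prefix length: 2

2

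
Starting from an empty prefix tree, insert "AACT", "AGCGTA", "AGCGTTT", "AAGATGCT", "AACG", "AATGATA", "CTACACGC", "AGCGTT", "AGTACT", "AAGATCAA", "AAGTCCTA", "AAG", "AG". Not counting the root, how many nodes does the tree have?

43

Count nodes per top-level branch (shared prefixes stored once):
  'A'-branch (AACG, AACT, AAG, AAGATCAA, AAGATGCT, AAGTCCTA, AATGATA, AG, AGCGTA, AGCGTT, AGCGTTT, AGTACT): 35 nodes
  'C'-branch (CTACACGC): 8 nodes
Sum: 43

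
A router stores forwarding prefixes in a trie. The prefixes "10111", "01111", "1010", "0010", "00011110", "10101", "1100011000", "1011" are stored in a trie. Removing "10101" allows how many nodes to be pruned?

1

Walk "10101" from the leaf back toward the root, removing each node that no remaining word uses.
The suffix "1" (1 node) is used only by "10101"; "1010" is itself a stored word, so pruning stops there.
Nodes removed: 1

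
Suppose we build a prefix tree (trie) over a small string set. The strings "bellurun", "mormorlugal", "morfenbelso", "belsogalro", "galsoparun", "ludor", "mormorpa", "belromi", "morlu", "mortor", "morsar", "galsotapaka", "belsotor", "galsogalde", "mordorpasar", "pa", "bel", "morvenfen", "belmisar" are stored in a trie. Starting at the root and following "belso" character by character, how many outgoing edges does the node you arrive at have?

2

The children of the "belso" node are the distinct next characters among strings starting with "belso".
Distinct next characters after "belso": g, t.
That node has 2 child edges.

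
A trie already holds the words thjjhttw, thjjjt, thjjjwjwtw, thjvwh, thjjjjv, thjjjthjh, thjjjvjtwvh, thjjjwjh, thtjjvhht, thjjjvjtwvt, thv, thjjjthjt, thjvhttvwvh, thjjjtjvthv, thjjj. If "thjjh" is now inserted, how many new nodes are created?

"thjjh" is already a full path in the trie; only an end-marker is added.
No new nodes are needed: 0.

0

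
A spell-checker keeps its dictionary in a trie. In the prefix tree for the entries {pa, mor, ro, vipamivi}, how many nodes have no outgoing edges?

4

A leaf is a node with no children — equivalently, the end of a word that is not a proper prefix of any other stored word.
Those words: "mor", "pa", "ro", "vipamivi"
Leaf count: 4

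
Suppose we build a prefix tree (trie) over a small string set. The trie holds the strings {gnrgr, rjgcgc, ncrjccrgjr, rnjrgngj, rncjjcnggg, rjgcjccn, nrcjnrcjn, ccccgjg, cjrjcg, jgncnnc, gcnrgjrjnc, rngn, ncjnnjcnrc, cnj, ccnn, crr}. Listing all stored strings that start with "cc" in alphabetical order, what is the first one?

ccccgjg

DFS of the "cc" subtree visits, in order: "ccccgjg", "ccnn"
The 1st is ccccgjg.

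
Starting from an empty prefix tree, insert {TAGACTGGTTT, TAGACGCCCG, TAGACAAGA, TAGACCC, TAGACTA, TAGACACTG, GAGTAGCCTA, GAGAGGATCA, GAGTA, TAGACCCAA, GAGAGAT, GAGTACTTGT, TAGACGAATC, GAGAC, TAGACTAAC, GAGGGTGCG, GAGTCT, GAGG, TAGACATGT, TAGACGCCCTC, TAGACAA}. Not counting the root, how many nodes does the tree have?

72

Insert word by word; a character creates a node only if that edge doesn't already exist:
  "TAGACTGGTTT" → 11 new (T, A, G, A, C, T, G, G, T, T, T)
  "TAGACGCCCG" → prefix "TAGAC" already present; 5 new (G, C, C, C, G)
  "TAGACAAGA" → prefix "TAGAC" already present; 4 new (A, A, G, A)
  "TAGACCC" → prefix "TAGAC" already present; 2 new (C, C)
  "TAGACTA" → prefix "TAGACT" already present; 1 new (A)
  "TAGACACTG" → prefix "TAGACA" already present; 3 new (C, T, G)
  "GAGTAGCCTA" → 10 new (G, A, G, T, A, G, C, C, T, A)
  "GAGAGGATCA" → prefix "GAG" already present; 7 new (A, G, G, A, T, C, A)
  "GAGTA" → prefix "GAGTA" already present; 0 new (none)
  "TAGACCCAA" → prefix "TAGACCC" already present; 2 new (A, A)
  "GAGAGAT" → prefix "GAGAG" already present; 2 new (A, T)
  "GAGTACTTGT" → prefix "GAGTA" already present; 5 new (C, T, T, G, T)
  "TAGACGAATC" → prefix "TAGACG" already present; 4 new (A, A, T, C)
  "GAGAC" → prefix "GAGA" already present; 1 new (C)
  "TAGACTAAC" → prefix "TAGACTA" already present; 2 new (A, C)
  "GAGGGTGCG" → prefix "GAG" already present; 6 new (G, G, T, G, C, G)
  "GAGTCT" → prefix "GAGT" already present; 2 new (C, T)
  "GAGG" → prefix "GAGG" already present; 0 new (none)
  "TAGACATGT" → prefix "TAGACA" already present; 3 new (T, G, T)
  "TAGACGCCCTC" → prefix "TAGACGCCC" already present; 2 new (T, C)
  "TAGACAA" → prefix "TAGACAA" already present; 0 new (none)
Total nodes = 11 + 5 + 4 + 2 + 1 + 3 + 10 + 7 + 0 + 2 + 2 + 5 + 4 + 1 + 2 + 6 + 2 + 0 + 3 + 2 + 0 = 72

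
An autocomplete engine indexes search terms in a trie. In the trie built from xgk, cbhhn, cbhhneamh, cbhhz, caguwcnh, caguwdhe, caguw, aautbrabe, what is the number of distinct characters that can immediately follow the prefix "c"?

Walk "c" from the root, arriving at one node.
Distinct next characters after "c": a, b.
That node has 2 child edges.

2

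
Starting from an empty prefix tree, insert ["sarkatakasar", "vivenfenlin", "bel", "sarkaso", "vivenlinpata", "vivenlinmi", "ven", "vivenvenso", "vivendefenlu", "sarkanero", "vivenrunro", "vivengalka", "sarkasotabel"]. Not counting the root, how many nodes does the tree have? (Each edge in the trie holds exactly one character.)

Insert word by word; a character creates a node only if that edge doesn't already exist:
  "sarkatakasar" → 12 new (s, a, r, k, a, t, a, k, a, s, a, r)
  "vivenfenlin" → 11 new (v, i, v, e, n, f, e, n, l, i, n)
  "bel" → 3 new (b, e, l)
  "sarkaso" → prefix "sarka" already present; 2 new (s, o)
  "vivenlinpata" → prefix "viven" already present; 7 new (l, i, n, p, a, t, a)
  "vivenlinmi" → prefix "vivenlin" already present; 2 new (m, i)
  "ven" → prefix "v" already present; 2 new (e, n)
  "vivenvenso" → prefix "viven" already present; 5 new (v, e, n, s, o)
  "vivendefenlu" → prefix "viven" already present; 7 new (d, e, f, e, n, l, u)
  "sarkanero" → prefix "sarka" already present; 4 new (n, e, r, o)
  "vivenrunro" → prefix "viven" already present; 5 new (r, u, n, r, o)
  "vivengalka" → prefix "viven" already present; 5 new (g, a, l, k, a)
  "sarkasotabel" → prefix "sarkaso" already present; 5 new (t, a, b, e, l)
Total nodes = 12 + 11 + 3 + 2 + 7 + 2 + 2 + 5 + 7 + 4 + 5 + 5 + 5 = 70

70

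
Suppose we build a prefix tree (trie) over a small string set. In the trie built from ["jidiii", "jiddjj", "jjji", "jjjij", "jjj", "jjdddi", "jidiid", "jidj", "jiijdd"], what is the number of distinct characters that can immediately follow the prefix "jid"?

3

Walk "jid" from the root, arriving at one node.
Characters that immediately follow "jid" among the stored strings: {d, i, j}.
That node has 3 child edges.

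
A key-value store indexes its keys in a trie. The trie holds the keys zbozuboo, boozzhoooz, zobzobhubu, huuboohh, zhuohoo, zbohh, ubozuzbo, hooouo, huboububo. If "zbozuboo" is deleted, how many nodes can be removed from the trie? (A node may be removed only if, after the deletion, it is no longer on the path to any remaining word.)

A node on "zbozuboo"'s path can go only if nothing else ends at it or branches off below it.
The suffix "zuboo" (5 nodes) is used only by "zbozuboo"; the node for "zbo" still has the child "h", so pruning stops there.
Nodes removed: 5

5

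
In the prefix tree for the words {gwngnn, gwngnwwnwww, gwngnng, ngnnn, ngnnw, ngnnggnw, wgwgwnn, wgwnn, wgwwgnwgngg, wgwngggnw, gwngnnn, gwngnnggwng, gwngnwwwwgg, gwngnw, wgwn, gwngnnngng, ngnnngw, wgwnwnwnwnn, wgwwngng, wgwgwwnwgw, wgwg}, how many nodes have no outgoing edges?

14

Leaves are exactly the stored words that no other stored word extends.
Those words: "gwngnnggwng", "gwngnnngng", "gwngnwwnwww", "gwngnwwwwgg", "ngnnggnw", "ngnnngw", "ngnnw", "wgwgwnn", "wgwgwwnwgw", "wgwngggnw", "wgwnn", "wgwnwnwnwnn", "wgwwgnwgngg", "wgwwngng"
Leaf count: 14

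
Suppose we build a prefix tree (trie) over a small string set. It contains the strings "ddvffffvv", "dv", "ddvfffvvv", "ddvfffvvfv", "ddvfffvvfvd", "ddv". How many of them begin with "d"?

Traverse to the node for "d", then collect every word in that subtree.
Words under "d": ddv, ddvffffvv, ddvfffvvfv, ddvfffvvfvd, ddvfffvvv, dv
Count: 6

6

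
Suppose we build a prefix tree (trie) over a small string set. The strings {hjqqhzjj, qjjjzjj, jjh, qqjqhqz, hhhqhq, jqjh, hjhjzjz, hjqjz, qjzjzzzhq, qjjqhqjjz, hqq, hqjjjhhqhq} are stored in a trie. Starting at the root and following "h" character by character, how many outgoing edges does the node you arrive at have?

Walk "h" from the root, arriving at one node.
Characters that immediately follow "h" among the stored strings: {h, j, q}.
That node has 3 child edges.

3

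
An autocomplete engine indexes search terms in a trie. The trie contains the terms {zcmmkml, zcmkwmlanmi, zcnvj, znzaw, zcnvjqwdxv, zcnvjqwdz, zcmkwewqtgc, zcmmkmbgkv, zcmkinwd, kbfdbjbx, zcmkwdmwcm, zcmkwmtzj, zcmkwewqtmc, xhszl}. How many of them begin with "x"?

1

Traverse to the node for "x", then collect every word in that subtree.
Words under "x": xhszl
Count: 1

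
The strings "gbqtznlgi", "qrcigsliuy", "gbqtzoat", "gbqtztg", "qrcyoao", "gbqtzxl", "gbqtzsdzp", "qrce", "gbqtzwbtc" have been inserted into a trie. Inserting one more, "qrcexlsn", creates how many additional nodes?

4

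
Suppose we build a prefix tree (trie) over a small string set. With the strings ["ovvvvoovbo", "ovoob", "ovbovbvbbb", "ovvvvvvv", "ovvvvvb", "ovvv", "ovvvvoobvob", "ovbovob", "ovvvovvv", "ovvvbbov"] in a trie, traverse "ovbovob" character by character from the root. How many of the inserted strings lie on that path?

1

Traverse "ovbovob" character by character; count nodes along the way that are marked as word ends.
Prefixes of the query that are stored words: "ovbovob"
Count: 1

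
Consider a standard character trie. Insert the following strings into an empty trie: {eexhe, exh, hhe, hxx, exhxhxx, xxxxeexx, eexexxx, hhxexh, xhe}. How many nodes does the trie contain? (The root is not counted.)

34

For each word, the new-node count is its length minus the longest prefix already in the trie:
  "eexhe" → 5 new (e, e, x, h, e)
  "exh" → prefix "e" already present; 2 new (x, h)
  "hhe" → 3 new (h, h, e)
  "hxx" → prefix "h" already present; 2 new (x, x)
  "exhxhxx" → prefix "exh" already present; 4 new (x, h, x, x)
  "xxxxeexx" → 8 new (x, x, x, x, e, e, x, x)
  "eexexxx" → prefix "eex" already present; 4 new (e, x, x, x)
  "hhxexh" → prefix "hh" already present; 4 new (x, e, x, h)
  "xhe" → prefix "x" already present; 2 new (h, e)
Total nodes = 5 + 2 + 3 + 2 + 4 + 8 + 4 + 4 + 2 = 34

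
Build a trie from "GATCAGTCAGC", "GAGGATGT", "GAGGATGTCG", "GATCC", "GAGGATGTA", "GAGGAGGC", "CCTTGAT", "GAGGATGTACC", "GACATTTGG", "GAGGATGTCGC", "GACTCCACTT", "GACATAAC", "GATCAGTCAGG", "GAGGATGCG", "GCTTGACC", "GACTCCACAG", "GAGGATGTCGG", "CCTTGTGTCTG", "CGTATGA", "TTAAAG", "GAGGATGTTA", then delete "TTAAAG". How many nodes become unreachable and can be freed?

Walk "TTAAAG" from the leaf back toward the root, removing each node that no remaining word uses.
No other word shares any prefix with "TTAAAG", so all 6 of its nodes go.
Nodes removed: 6

6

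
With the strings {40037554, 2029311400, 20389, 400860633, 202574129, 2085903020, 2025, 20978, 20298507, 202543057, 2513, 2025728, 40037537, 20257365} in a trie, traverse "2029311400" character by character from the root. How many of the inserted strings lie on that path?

1

Walk "2029311400" from the root; an end-of-word marker is hit whenever a stored word is a prefix of "2029311400".
Prefixes of the query that are stored words: "2029311400"
Count: 1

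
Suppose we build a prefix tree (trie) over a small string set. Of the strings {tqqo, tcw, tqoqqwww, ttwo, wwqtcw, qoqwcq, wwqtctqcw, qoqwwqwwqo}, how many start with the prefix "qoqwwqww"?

Walk to "qoqwwqww"; the words in its subtree are exactly those with that prefix.
Words under "qoqwwqww": qoqwwqwwqo
Count: 1

1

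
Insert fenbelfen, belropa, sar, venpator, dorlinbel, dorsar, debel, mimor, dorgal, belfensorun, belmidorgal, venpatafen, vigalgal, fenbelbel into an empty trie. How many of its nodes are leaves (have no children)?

A leaf is a node with no children — equivalently, the end of a word that is not a proper prefix of any other stored word.
Those words: "belfensorun", "belmidorgal", "belropa", "debel", "dorgal", "dorlinbel", "dorsar", "fenbelbel", "fenbelfen", "mimor", "sar", "venpatafen", "venpator", "vigalgal"
Leaf count: 14

14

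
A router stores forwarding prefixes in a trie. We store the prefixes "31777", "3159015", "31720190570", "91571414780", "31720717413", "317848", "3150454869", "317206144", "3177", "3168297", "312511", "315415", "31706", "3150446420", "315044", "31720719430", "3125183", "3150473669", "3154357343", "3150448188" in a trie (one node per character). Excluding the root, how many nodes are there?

89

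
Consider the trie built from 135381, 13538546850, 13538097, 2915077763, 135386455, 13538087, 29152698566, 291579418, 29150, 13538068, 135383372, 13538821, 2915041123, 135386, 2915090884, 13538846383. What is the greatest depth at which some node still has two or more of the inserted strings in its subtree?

6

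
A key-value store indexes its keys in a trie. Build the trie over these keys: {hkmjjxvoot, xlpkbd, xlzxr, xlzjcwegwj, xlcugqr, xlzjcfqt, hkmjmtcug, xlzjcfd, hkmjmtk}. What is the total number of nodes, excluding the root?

41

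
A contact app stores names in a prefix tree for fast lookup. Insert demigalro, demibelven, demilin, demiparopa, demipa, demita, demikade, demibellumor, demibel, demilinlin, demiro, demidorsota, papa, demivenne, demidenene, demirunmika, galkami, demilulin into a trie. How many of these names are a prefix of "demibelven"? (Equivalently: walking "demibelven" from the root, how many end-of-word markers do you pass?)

2

Traverse "demibelven" character by character; count nodes along the way that are marked as word ends.
Prefixes of the query that are stored words: "demibel", "demibelven"
Count: 2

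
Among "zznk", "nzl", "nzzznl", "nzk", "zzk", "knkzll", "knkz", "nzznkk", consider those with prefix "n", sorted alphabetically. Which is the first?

nzk

DFS of the "n" subtree visits, in order: "nzk", "nzl", "nzznkk", "nzzznl"
Position 1: nzk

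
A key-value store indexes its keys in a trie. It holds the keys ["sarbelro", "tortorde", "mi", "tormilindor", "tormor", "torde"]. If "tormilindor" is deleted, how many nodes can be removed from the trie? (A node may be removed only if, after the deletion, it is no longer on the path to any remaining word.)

After clearing the end-marker at "tormilindor", prune upward until reaching a node still needed by another word.
The suffix "ilindor" (7 nodes) is used only by "tormilindor"; the node for "torm" still has the child "o", so pruning stops there.
Nodes removed: 7

7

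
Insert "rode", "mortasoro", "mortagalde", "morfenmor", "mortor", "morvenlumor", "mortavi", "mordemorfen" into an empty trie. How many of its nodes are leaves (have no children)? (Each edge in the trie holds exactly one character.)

A leaf is a node with no children — equivalently, the end of a word that is not a proper prefix of any other stored word.
Those words: "mordemorfen", "morfenmor", "mortagalde", "mortasoro", "mortavi", "mortor", "morvenlumor", "rode"
Leaf count: 8

8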